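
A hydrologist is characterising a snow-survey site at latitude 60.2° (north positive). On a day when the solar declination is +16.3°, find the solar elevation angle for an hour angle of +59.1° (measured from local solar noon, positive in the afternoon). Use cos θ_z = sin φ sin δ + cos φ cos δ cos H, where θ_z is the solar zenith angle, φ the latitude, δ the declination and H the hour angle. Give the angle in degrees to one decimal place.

cos θ_z = sin φ sin δ + cos φ cos δ cos H = (0.8678)(0.2807) + (0.4970)(0.9598)(0.5135) = 0.4885.
θ_z = arccos(0.4885) = 60.76°, so the elevation is 90° − 60.76° = 29.24°.

29.2°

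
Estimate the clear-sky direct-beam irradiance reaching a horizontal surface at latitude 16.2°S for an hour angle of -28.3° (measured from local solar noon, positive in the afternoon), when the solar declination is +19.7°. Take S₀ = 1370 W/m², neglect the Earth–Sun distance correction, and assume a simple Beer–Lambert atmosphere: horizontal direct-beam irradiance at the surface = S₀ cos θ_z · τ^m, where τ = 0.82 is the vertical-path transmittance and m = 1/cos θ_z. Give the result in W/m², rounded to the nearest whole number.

cos θ_z = sin(-16.2°) sin(19.7°) + cos(-16.2°) cos(19.7°) cos(-28.30°) = -0.0940 + 0.7960 = 0.7020.
Air mass m = 1/cos θ_z = 1/0.7020 = 1.425; τ^m = 0.82^1.425 = 0.7537.
Surface direct beam = 1370 × 0.7020 × 0.7537 = 724.86 W/m².

725 W/m²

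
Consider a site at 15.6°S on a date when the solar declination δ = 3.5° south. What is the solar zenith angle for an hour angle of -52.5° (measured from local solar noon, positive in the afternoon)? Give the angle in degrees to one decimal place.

53.0°

cos θ_z = sin φ sin δ + cos φ cos δ cos H = (-0.2689)(-0.0610) + (0.9632)(0.9981)(0.6088) = 0.6017.
θ_z = arccos(0.6017) = 53.01°.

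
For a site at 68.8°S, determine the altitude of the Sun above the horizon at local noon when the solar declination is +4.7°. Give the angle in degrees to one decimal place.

16.5°

At local solar noon the hour angle is zero, so the elevation is 90° − |φ − δ| = 90° − |-68.8° − (4.7°)| = 90° − 73.5° = 16.5°.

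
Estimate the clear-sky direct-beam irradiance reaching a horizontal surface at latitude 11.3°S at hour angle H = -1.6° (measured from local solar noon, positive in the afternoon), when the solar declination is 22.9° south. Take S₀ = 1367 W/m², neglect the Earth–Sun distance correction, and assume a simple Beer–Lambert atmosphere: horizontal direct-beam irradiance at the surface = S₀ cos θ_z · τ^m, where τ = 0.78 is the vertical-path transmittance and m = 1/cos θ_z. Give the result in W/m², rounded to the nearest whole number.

1039 W/m²

cos θ_z = sin φ sin δ + cos φ cos δ cos H = (-0.1959)(-0.3891) + (0.9806)(0.9212)(0.9996) = 0.9792.
Air mass m = 1/cos θ_z = 1/0.9792 = 1.021; τ^m = 0.78^1.021 = 0.7759.
Surface direct beam = 1367 × 0.9792 × 0.7759 = 1038.59 W/m².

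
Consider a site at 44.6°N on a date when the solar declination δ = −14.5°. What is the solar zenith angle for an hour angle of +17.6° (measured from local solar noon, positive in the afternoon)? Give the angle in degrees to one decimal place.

61.2°

cos θ_z = sin φ sin δ + cos φ cos δ cos H = (0.7022)(-0.2504) + (0.7120)(0.9681)(0.9532) = 0.4812.
θ_z = arccos(0.4812) = 61.24°.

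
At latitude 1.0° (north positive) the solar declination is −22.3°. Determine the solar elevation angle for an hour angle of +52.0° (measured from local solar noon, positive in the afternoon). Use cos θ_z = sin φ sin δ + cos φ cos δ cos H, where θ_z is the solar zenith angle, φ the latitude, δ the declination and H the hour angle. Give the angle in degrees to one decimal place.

With φ = 1.0°, δ = -22.3°, H = 52.00°: sin φ sin δ = -0.0066, cos φ cos δ cos H = 0.5695, so cos θ_z = 0.5629.
θ_z = arccos(0.5629) = 55.74°, so the elevation is 90° − 55.74° = 34.26°.

34.3°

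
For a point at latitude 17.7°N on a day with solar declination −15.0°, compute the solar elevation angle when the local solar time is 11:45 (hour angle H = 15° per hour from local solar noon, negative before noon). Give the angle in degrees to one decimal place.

Hour angle H = 15° × (11.75 − 12) = -3.75°.
cos θ_z = sin φ sin δ + cos φ cos δ cos H = (0.3040)(-0.2588) + (0.9527)(0.9659)(0.9979) = 0.8396.
θ_z = arccos(0.8396) = 32.90°, so the elevation is 90° − 32.90° = 57.10°.

57.1°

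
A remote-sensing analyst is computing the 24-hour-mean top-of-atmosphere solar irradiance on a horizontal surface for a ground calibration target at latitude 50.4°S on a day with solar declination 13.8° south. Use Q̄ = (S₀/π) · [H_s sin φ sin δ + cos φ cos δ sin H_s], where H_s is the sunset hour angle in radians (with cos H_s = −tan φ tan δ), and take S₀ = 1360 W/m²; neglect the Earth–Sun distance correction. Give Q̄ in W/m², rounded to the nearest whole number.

405 W/m²

The sunset hour angle satisfies cos H_s = −tan φ tan δ = -0.2969, giving H_s = 107.27°. In radians, H_s = 1.8722.
H_s sin φ sin δ = 1.8722 × -0.7705 × -0.2385 = 0.3440.
cos φ cos δ sin H_s = 0.6374 × 0.9711 × 0.9549 = 0.5911.
Q̄ = (1360/π) × (0.3440 + 0.5911) = 432.90 × 0.9351 = 404.80 W/m².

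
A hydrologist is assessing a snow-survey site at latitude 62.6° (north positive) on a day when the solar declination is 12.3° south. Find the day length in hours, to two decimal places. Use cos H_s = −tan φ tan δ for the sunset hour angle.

cos H_s = −tan(62.6°) · tan(-12.3°) = 0.4206, so H_s = arccos(0.4206) = 65.13°.
Day length = 2 H_s / 15° h⁻¹ = 130.26° / 15 = 8.684 h.

8.68 hours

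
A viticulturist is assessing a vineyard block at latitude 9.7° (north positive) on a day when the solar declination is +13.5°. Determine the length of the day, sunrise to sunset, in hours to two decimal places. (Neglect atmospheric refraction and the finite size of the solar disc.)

cos H_s = −tan(9.7°) · tan(13.5°) = -0.0410, so H_s = arccos(-0.0410) = 92.35°.
Day length = 2 H_s / 15° h⁻¹ = 184.70° / 15 = 12.313 h.

12.31 hours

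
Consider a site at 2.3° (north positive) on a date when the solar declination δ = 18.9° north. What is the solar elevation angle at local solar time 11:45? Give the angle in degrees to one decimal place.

Hour angle H = 15° × (11.75 − 12) = -3.75°.
cos θ_z = sin φ sin δ + cos φ cos δ cos H = (0.0401)(0.3239) + (0.9992)(0.9461)(0.9979) = 0.9563.
θ_z = arccos(0.9563) = 17.00°, so the elevation is 90° − 17.00° = 73.00°.

73.0°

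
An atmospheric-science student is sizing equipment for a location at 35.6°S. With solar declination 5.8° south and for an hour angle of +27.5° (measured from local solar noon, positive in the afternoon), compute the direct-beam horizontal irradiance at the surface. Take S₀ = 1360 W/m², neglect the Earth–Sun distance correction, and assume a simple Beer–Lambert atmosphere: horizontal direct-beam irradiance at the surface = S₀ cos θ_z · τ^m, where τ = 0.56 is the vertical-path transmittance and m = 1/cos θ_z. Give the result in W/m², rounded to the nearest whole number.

cos θ_z = sin(-35.6°) sin(-5.8°) + cos(-35.6°) cos(-5.8°) cos(27.50°) = 0.0588 + 0.7175 = 0.7763.
Air mass m = 1/cos θ_z = 1/0.7763 = 1.288; τ^m = 0.56^1.288 = 0.4739.
Surface direct beam = 1360 × 0.7763 × 0.4739 = 500.33 W/m².

500 W/m²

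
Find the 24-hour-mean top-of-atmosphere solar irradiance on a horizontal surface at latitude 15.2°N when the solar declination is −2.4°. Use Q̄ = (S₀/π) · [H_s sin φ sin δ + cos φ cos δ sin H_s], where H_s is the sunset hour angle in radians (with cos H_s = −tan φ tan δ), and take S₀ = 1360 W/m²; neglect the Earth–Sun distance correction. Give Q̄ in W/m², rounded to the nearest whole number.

410 W/m²

cos H_s = −tan(15.2°) · tan(-2.4°) = 0.0114, so H_s = arccos(0.0114) = 89.35°. In radians, H_s = 1.5595.
H_s sin φ sin δ = 1.5595 × 0.2622 × -0.0419 = -0.0171.
cos φ cos δ sin H_s = 0.9650 × 0.9991 × 0.9999 = 0.9640.
Q̄ = (1360/π) × (-0.0171 + 0.9640) = 432.90 × 0.9469 = 409.91 W/m².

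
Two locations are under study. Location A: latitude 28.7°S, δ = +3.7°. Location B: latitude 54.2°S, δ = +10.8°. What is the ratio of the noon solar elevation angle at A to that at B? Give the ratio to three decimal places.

2.304

A: 90° − |-28.7 − (3.7)| = 57.60°.
B: 90° − |-54.2 − (10.8)| = 25.00°.
Ratio A/B = 57.6000 / 25.0000 = 2.3040.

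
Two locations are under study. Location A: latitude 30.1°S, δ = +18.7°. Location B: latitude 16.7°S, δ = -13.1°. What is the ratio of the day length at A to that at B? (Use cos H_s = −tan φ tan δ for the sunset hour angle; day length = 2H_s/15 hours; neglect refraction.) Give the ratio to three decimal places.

0.837

A: H_s = arccos(−tan -30.1° · tan 18.7°) = 78.68°, so 2H_s/15 = 10.4907 h.
B: H_s = arccos(−tan -16.7° · tan -13.1°) = 94.00°, so 2H_s/15 = 12.5333 h.
Ratio A/B = 10.4907 / 12.5333 = 0.8370.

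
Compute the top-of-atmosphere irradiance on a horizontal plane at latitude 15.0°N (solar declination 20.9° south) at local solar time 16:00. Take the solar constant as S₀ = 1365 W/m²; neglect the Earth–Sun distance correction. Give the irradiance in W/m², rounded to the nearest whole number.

490 W/m²

Hour angle H = 15° × (16 − 12) = 60.00°.
With φ = 15.0°, δ = -20.9°, H = 60.00°: sin φ sin δ = -0.0923, cos φ cos δ cos H = 0.4512, so cos θ_z = 0.3589.
Top-of-atmosphere irradiance = S₀ cos θ_z = 1365 × 0.3589 = 489.90 W/m².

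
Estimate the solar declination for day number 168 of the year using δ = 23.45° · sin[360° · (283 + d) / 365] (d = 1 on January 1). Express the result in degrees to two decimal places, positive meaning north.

+23.35°

360 × (283 + 168) / 365 = 444.822°; sin(444.822°) = 0.9959.
δ = 23.45 × 0.9959 = 23.354° ≈ +23.35°.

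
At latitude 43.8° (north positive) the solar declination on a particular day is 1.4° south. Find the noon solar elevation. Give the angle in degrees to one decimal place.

At local solar noon the hour angle is zero, so the elevation is 90° − |φ − δ| = 90° − |43.8° − (-1.4°)| = 90° − 45.2° = 44.8°.

44.8°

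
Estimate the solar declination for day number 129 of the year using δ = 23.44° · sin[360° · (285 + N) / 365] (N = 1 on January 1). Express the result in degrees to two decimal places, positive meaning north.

+17.51°

360 × (285 + 129) / 365 = 408.329°; sin(408.329°) = 0.7470.
δ = 23.44 × 0.7470 = 17.510° ≈ +17.51°.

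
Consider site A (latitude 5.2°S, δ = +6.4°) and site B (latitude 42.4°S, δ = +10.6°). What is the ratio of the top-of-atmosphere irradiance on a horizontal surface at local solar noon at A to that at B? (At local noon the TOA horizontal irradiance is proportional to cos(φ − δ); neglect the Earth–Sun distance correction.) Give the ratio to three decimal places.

1.628

A: cos θ_z = cos(-5.2° − (6.4°)) = 0.9796.
B: cos θ_z = cos(-42.4° − (10.6°)) = 0.6018.
Ratio A/B = 0.9796 / 0.6018 = 1.6278.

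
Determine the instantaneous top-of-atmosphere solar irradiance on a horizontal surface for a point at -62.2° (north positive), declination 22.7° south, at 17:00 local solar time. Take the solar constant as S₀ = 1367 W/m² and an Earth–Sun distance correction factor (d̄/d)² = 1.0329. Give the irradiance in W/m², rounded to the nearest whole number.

639 W/m²

Hour angle H = 15° × (17 − 12) = 75.00°.
cos θ_z = sin φ sin δ + cos φ cos δ cos H = (-0.8846)(-0.3859) + (0.4664)(0.9225)(0.2588) = 0.4527.
Top-of-atmosphere irradiance = S₀ (d̄/d)² cos θ_z = 1367 × 1.0329 × 0.4527 = 639.20 W/m².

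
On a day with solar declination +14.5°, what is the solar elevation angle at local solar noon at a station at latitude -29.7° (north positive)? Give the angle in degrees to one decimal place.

45.8°

At local solar noon the hour angle is zero, so the elevation is 90° − |φ − δ| = 90° − |-29.7° − (14.5°)| = 90° − 44.2° = 45.8°.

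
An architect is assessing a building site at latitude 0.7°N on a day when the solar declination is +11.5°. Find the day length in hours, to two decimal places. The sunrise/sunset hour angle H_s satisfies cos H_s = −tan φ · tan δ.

The sunset hour angle satisfies cos H_s = −tan φ tan δ = -0.0025, giving H_s = 90.14°.
Day length = 2 H_s / 15° h⁻¹ = 180.28° / 15 = 12.019 h.

12.02 hours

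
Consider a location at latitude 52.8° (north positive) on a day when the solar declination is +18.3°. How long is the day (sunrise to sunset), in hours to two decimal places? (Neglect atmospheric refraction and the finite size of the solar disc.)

−tan φ tan δ = −(1.3175)(0.3307) = -0.4357; H_s = arccos(-0.4357) = 115.83°.
Day length = 2 H_s / 15° h⁻¹ = 231.66° / 15 = 15.444 h.

15.44 hours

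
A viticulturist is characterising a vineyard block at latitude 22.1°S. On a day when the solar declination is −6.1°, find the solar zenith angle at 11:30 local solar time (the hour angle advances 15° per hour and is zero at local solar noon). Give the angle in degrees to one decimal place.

Hour angle H = 15° × (11.5 − 12) = -7.50°.
cos θ_z = sin φ sin δ + cos φ cos δ cos H = (-0.3762)(-0.1063) + (0.9265)(0.9943)(0.9914) = 0.9533.
θ_z = arccos(0.9533) = 17.58°.

17.6°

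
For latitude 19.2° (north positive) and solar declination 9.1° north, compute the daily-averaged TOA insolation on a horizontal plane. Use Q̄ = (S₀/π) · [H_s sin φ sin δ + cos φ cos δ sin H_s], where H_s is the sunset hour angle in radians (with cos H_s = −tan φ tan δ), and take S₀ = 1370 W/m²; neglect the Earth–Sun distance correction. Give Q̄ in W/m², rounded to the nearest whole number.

−tan φ tan δ = −(0.3482)(0.1602) = -0.0558; H_s = arccos(-0.0558) = 93.20°. In radians, H_s = 1.6266.
H_s sin φ sin δ = 1.6266 × 0.3289 × 0.1582 = 0.0846.
cos φ cos δ sin H_s = 0.9444 × 0.9874 × 0.9984 = 0.9310.
Q̄ = (1370/π) × (0.0846 + 0.9310) = 436.08 × 1.0156 = 442.88 W/m².

443 W/m²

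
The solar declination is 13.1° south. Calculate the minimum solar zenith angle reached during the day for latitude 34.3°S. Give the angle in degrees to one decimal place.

21.2°

At local solar noon the hour angle is zero, so the zenith angle is |φ − δ| = |-34.3° − (-13.1°)| = 21.2°.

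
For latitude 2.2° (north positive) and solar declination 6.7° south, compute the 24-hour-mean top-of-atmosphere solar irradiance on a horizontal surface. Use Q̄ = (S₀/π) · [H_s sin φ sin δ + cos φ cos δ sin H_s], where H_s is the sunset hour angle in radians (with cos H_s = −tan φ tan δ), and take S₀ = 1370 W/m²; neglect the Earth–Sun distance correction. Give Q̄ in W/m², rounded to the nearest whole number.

430 W/m²

The sunset hour angle satisfies cos H_s = −tan φ tan δ = 0.0045, giving H_s = 89.74°. In radians, H_s = 1.5663.
H_s sin φ sin δ = 1.5663 × 0.0384 × -0.1167 = -0.0070.
cos φ cos δ sin H_s = 0.9993 × 0.9932 × 1.0000 = 0.9925.
Q̄ = (1370/π) × (-0.0070 + 0.9925) = 436.08 × 0.9855 = 429.76 W/m².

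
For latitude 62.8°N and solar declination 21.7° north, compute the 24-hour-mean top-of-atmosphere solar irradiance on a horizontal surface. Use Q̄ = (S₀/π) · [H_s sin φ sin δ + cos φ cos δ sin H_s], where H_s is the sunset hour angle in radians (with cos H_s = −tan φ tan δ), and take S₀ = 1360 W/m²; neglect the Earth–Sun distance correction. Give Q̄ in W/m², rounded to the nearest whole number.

466 W/m²

The sunset hour angle satisfies cos H_s = −tan φ tan δ = -0.7743, giving H_s = 140.74°. In radians, H_s = 2.4564.
H_s sin φ sin δ = 2.4564 × 0.8894 × 0.3697 = 0.8077.
cos φ cos δ sin H_s = 0.4571 × 0.9291 × 0.6328 = 0.2687.
Q̄ = (1360/π) × (0.8077 + 0.2687) = 432.90 × 1.0764 = 465.97 W/m².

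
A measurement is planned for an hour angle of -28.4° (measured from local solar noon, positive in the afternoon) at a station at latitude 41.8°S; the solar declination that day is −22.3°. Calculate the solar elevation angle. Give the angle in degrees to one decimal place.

cos θ_z = sin(-41.8°) sin(-22.3°) + cos(-41.8°) cos(-22.3°) cos(-28.40°) = 0.2529 + 0.6067 = 0.8596.
θ_z = arccos(0.8596) = 30.73°, so the elevation is 90° − 30.73° = 59.27°.

59.3°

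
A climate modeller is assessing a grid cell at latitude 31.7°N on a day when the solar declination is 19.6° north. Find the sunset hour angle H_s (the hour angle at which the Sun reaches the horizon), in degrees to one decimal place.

The sunset hour angle satisfies cos H_s = −tan φ tan δ = -0.2199, giving H_s = 102.70°.

102.7°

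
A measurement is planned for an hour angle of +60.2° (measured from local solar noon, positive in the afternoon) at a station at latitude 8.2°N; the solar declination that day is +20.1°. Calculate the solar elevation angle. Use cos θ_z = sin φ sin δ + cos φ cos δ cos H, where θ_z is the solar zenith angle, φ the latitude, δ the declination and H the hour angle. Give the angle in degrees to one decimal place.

With φ = 8.2°, δ = 20.1°, H = 60.20°: sin φ sin δ = 0.0490, cos φ cos δ cos H = 0.4619, so cos θ_z = 0.5109.
θ_z = arccos(0.5109) = 59.28°, so the elevation is 90° − 59.28° = 30.72°.

30.7°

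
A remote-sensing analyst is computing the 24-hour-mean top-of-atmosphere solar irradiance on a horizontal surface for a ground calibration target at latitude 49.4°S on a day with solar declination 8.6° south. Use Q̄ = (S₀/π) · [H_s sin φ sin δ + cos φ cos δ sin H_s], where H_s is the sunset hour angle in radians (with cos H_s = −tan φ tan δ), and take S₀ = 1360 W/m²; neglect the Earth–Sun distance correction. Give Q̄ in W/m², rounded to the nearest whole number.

cos H_s = −tan(-49.4°) · tan(-8.6°) = -0.1764, so H_s = arccos(-0.1764) = 100.16°. In radians, H_s = 1.7481.
H_s sin φ sin δ = 1.7481 × -0.7593 × -0.1495 = 0.1984.
cos φ cos δ sin H_s = 0.6508 × 0.9888 × 0.9843 = 0.6334.
Q̄ = (1360/π) × (0.1984 + 0.6334) = 432.90 × 0.8318 = 360.09 W/m².

360 W/m²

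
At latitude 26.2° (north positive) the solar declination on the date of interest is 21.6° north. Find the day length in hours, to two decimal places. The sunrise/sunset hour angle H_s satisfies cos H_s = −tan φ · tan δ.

cos H_s = −tan(26.2°) · tan(21.6°) = -0.1948, so H_s = arccos(-0.1948) = 101.23°.
Day length = 2 H_s / 15° h⁻¹ = 202.46° / 15 = 13.497 h.

13.50 hours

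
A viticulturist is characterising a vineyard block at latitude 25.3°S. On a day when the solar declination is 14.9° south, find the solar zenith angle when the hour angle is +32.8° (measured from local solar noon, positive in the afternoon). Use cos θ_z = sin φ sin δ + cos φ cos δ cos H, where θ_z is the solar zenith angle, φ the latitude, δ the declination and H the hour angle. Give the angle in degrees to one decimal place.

32.4°

cos θ_z = sin(-25.3°) sin(-14.9°) + cos(-25.3°) cos(-14.9°) cos(32.80°) = 0.1099 + 0.7344 = 0.8443.
θ_z = arccos(0.8443) = 32.40°.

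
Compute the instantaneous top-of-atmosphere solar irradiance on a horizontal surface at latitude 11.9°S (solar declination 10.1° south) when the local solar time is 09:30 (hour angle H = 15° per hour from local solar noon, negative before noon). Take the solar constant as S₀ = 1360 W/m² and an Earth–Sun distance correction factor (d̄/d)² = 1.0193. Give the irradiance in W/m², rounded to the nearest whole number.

Hour angle H = 15° × (9.5 − 12) = -37.50°.
With φ = -11.9°, δ = -10.1°, H = -37.50°: sin φ sin δ = 0.0362, cos φ cos δ cos H = 0.7643, so cos θ_z = 0.8005.
Top-of-atmosphere irradiance = S₀ (d̄/d)² cos θ_z = 1360 × 1.0193 × 0.8005 = 1109.69 W/m².

1110 W/m²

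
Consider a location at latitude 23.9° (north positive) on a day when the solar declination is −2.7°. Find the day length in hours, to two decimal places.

cos H_s = −tan(23.9°) · tan(-2.7°) = 0.0209, so H_s = arccos(0.0209) = 88.80°.
Day length = 2 H_s / 15° h⁻¹ = 177.60° / 15 = 11.840 h.

11.84 hours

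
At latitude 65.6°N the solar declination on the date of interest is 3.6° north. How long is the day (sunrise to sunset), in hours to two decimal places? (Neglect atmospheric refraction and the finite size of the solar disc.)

−tan φ tan δ = −(2.2045)(0.0629) = -0.1387; H_s = arccos(-0.1387) = 97.97°.
Day length = 2 H_s / 15° h⁻¹ = 195.94° / 15 = 13.063 h.

13.06 hours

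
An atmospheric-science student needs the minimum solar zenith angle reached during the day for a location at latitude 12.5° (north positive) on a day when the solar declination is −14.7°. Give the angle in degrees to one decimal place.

27.2°

At local solar noon the hour angle is zero, so the zenith angle is |φ − δ| = |12.5° − (-14.7°)| = 27.2°.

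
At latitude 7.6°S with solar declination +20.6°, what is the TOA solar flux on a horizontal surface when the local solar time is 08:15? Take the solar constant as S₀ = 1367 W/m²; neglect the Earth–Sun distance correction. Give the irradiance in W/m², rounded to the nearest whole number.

Hour angle H = 15° × (8.25 − 12) = -56.25°.
With φ = -7.6°, δ = 20.6°, H = -56.25°: sin φ sin δ = -0.0465, cos φ cos δ cos H = 0.5155, so cos θ_z = 0.4690.
Top-of-atmosphere irradiance = S₀ cos θ_z = 1367 × 0.4690 = 641.12 W/m².

641 W/m²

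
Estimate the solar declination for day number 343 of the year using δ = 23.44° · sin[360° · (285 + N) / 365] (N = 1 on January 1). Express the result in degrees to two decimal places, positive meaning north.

-23.04°

360 × (285 + 343) / 365 = 619.397°; sin(619.397°) = -0.9829.
δ = 23.44 × -0.9829 = -23.039° ≈ -23.04°.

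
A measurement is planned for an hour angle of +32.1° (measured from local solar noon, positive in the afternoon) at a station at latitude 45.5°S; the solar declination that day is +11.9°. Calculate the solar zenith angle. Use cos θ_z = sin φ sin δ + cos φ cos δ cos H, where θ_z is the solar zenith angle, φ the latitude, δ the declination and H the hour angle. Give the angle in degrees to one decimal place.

64.3°

cos θ_z = sin φ sin δ + cos φ cos δ cos H = (-0.7133)(0.2062) + (0.7009)(0.9785)(0.8471) = 0.4339.
θ_z = arccos(0.4339) = 64.28°.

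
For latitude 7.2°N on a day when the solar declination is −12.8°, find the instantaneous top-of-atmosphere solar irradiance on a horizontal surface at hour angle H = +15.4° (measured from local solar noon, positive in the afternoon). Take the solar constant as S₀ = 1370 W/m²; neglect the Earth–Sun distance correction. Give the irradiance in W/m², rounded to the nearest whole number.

cos θ_z = sin(7.2°) sin(-12.8°) + cos(7.2°) cos(-12.8°) cos(15.40°) = -0.0278 + 0.9327 = 0.9049.
Top-of-atmosphere irradiance = S₀ cos θ_z = 1370 × 0.9049 = 1239.71 W/m².

1240 W/m²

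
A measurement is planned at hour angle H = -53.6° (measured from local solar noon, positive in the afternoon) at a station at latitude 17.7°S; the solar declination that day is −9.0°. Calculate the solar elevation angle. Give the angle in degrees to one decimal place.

cos θ_z = sin φ sin δ + cos φ cos δ cos H = (-0.3040)(-0.1564) + (0.9527)(0.9877)(0.5934) = 0.6059.
θ_z = arccos(0.6059) = 52.71°, so the elevation is 90° − 52.71° = 37.29°.

37.3°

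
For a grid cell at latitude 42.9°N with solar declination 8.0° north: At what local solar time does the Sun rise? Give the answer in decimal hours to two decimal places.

5.50 h

cos H_s = −tan(42.9°) · tan(8.0°) = -0.1306, so H_s = arccos(-0.1306) = 97.50°.
Sunrise is at 12 − H_s/15 = 12 − 6.500 = 5.500 h local solar time.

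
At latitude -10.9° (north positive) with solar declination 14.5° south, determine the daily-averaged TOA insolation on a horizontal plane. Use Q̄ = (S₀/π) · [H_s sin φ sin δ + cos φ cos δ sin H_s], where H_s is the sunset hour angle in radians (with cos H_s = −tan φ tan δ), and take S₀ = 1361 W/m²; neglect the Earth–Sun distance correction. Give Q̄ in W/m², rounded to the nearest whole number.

445 W/m²

The sunset hour angle satisfies cos H_s = −tan φ tan δ = -0.0498, giving H_s = 92.85°. In radians, H_s = 1.6205.
H_s sin φ sin δ = 1.6205 × -0.1891 × -0.2504 = 0.0767.
cos φ cos δ sin H_s = 0.9820 × 0.9681 × 0.9988 = 0.9495.
Q̄ = (1361/π) × (0.0767 + 0.9495) = 433.22 × 1.0262 = 444.57 W/m².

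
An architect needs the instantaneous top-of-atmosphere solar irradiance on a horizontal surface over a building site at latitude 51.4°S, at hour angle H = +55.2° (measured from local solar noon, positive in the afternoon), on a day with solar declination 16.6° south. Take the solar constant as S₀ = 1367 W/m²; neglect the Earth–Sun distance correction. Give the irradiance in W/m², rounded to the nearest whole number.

772 W/m²

cos θ_z = sin φ sin δ + cos φ cos δ cos H = (-0.7815)(-0.2857) + (0.6239)(0.9583)(0.5707) = 0.5645.
Top-of-atmosphere irradiance = S₀ cos θ_z = 1367 × 0.5645 = 771.67 W/m².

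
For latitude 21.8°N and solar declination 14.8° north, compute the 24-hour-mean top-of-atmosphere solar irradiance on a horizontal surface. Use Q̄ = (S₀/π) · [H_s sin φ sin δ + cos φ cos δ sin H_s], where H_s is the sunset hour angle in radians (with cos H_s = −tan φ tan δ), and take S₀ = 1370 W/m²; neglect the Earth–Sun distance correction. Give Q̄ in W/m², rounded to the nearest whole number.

−tan φ tan δ = −(0.4000)(0.2642) = -0.1057; H_s = arccos(-0.1057) = 96.07°. In radians, H_s = 1.6767.
H_s sin φ sin δ = 1.6767 × 0.3714 × 0.2554 = 0.1590.
cos φ cos δ sin H_s = 0.9285 × 0.9668 × 0.9944 = 0.8926.
Q̄ = (1370/π) × (0.1590 + 0.8926) = 436.08 × 1.0516 = 458.58 W/m².

459 W/m²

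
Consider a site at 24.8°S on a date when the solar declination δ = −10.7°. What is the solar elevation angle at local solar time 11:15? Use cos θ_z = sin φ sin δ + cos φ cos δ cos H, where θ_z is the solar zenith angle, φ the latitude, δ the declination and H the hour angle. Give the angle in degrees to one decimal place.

72.3°

Hour angle H = 15° × (11.25 − 12) = -11.25°.
cos θ_z = sin φ sin δ + cos φ cos δ cos H = (-0.4195)(-0.1857) + (0.9078)(0.9826)(0.9808) = 0.9528.
θ_z = arccos(0.9528) = 17.67°, so the elevation is 90° − 17.67° = 72.33°.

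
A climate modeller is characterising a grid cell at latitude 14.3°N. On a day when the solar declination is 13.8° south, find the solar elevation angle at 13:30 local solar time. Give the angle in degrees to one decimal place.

54.1°

Hour angle H = 15° × (13.5 − 12) = 22.50°.
cos θ_z = sin φ sin δ + cos φ cos δ cos H = (0.2470)(-0.2385) + (0.9690)(0.9711)(0.9239) = 0.8105.
θ_z = arccos(0.8105) = 35.86°, so the elevation is 90° − 35.86° = 54.14°.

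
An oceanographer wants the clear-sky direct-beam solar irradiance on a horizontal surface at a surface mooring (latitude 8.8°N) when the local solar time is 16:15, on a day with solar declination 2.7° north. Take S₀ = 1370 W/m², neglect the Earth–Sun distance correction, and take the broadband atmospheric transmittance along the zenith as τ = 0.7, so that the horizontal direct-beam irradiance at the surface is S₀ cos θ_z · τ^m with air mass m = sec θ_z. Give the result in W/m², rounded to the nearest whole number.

Hour angle H = 15° × (16.25 − 12) = 63.75°.
With φ = 8.8°, δ = 2.7°, H = 63.75°: sin φ sin δ = 0.0072, cos φ cos δ cos H = 0.4366, so cos θ_z = 0.4438.
Air mass m = 1/cos θ_z = 1/0.4438 = 2.253; τ^m = 0.7^2.253 = 0.4477.
Surface direct beam = 1370 × 0.4438 × 0.4477 = 272.20 W/m².

272 W/m²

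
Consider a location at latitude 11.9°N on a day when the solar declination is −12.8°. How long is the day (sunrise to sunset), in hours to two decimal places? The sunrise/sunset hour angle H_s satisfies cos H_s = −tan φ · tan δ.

11.63 hours

The sunset hour angle satisfies cos H_s = −tan φ tan δ = 0.0479, giving H_s = 87.25°.
Day length = 2 H_s / 15° h⁻¹ = 174.50° / 15 = 11.633 h.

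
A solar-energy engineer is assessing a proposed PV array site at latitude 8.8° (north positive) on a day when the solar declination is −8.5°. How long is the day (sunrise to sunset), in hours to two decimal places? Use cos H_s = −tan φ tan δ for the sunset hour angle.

cos H_s = −tan(8.8°) · tan(-8.5°) = 0.0231, so H_s = arccos(0.0231) = 88.68°.
Day length = 2 H_s / 15° h⁻¹ = 177.36° / 15 = 11.824 h.

11.82 hours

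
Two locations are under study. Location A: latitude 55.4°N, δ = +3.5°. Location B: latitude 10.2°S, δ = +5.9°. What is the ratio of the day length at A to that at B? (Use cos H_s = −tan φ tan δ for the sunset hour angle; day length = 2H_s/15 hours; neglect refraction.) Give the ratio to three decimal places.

A: H_s = arccos(−tan 55.4° · tan 3.5°) = 95.09°, so 2H_s/15 = 12.6787 h.
B: H_s = arccos(−tan -10.2° · tan 5.9°) = 88.93°, so 2H_s/15 = 11.8573 h.
Ratio A/B = 12.6787 / 11.8573 = 1.0693.

1.069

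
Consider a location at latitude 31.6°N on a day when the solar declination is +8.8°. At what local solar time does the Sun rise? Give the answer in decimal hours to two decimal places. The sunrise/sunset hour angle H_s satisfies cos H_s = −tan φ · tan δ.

−tan φ tan δ = −(0.6152)(0.1548) = -0.0952; H_s = arccos(-0.0952) = 95.46°.
Sunrise is at 12 − H_s/15 = 12 − 6.364 = 5.636 h local solar time.

5.64 h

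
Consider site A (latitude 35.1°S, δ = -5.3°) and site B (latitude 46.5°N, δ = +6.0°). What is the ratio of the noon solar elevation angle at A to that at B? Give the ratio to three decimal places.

A: 90° − |-35.1 − (-5.3)| = 60.20°.
B: 90° − |46.5 − (6.0)| = 49.50°.
Ratio A/B = 60.2000 / 49.5000 = 1.2162.

1.216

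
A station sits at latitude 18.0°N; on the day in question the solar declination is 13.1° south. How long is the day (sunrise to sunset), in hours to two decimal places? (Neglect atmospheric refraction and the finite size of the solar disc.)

cos H_s = −tan(18.0°) · tan(-13.1°) = 0.0756, so H_s = arccos(0.0756) = 85.66°.
Day length = 2 H_s / 15° h⁻¹ = 171.32° / 15 = 11.421 h.

11.42 hours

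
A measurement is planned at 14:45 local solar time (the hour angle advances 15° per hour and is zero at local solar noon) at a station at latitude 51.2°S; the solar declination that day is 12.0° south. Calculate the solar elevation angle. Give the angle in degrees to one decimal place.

Hour angle H = 15° × (14.75 − 12) = 41.25°.
cos θ_z = sin φ sin δ + cos φ cos δ cos H = (-0.7793)(-0.2079) + (0.6266)(0.9781)(0.7518) = 0.6228.
θ_z = arccos(0.6228) = 51.48°, so the elevation is 90° − 51.48° = 38.52°.

38.5°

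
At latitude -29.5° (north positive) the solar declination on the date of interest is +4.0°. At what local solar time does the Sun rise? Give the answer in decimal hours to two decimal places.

The sunset hour angle satisfies cos H_s = −tan φ tan δ = 0.0396, giving H_s = 87.73°.
Sunrise is at 12 − H_s/15 = 12 − 5.849 = 6.151 h local solar time.

6.15 h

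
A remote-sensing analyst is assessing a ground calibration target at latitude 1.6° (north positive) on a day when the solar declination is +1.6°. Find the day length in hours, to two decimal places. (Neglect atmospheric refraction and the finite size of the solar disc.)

cos H_s = −tan(1.6°) · tan(1.6°) = -0.0008, so H_s = arccos(-0.0008) = 90.05°.
Day length = 2 H_s / 15° h⁻¹ = 180.10° / 15 = 12.007 h.

12.01 hours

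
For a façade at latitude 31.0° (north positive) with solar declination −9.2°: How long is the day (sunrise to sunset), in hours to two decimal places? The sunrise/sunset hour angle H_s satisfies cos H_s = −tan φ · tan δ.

11.26 hours

The sunset hour angle satisfies cos H_s = −tan φ tan δ = 0.0973, giving H_s = 84.42°.
Day length = 2 H_s / 15° h⁻¹ = 168.84° / 15 = 11.256 h.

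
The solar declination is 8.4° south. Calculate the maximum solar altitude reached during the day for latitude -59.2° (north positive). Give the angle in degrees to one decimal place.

At local solar noon the hour angle is zero, so the elevation is 90° − |φ − δ| = 90° − |-59.2° − (-8.4°)| = 90° − 50.8° = 39.2°.

39.2°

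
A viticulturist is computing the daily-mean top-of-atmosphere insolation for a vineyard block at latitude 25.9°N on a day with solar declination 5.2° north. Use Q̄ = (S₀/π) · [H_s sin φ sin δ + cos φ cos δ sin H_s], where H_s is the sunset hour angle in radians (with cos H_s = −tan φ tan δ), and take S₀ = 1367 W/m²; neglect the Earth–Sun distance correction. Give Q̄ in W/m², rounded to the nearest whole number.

417 W/m²

−tan φ tan δ = −(0.4856)(0.0910) = -0.0442; H_s = arccos(-0.0442) = 92.53°. In radians, H_s = 1.6150.
H_s sin φ sin δ = 1.6150 × 0.4368 × 0.0906 = 0.0639.
cos φ cos δ sin H_s = 0.8996 × 0.9959 × 0.9990 = 0.8950.
Q̄ = (1367/π) × (0.0639 + 0.8950) = 435.13 × 0.9589 = 417.25 W/m².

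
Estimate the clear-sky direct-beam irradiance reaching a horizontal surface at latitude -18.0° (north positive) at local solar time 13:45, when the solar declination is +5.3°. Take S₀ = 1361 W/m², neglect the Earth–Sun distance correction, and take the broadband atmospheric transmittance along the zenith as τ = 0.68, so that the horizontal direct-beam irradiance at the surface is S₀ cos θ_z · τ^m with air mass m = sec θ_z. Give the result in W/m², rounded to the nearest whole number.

Hour angle H = 15° × (13.75 − 12) = 26.25°.
cos θ_z = sin φ sin δ + cos φ cos δ cos H = (-0.3090)(0.0924) + (0.9511)(0.9957)(0.8969) = 0.8208.
Air mass m = 1/cos θ_z = 1/0.8208 = 1.218; τ^m = 0.68^1.218 = 0.6252.
Surface direct beam = 1361 × 0.8208 × 0.6252 = 698.42 W/m².

698 W/m²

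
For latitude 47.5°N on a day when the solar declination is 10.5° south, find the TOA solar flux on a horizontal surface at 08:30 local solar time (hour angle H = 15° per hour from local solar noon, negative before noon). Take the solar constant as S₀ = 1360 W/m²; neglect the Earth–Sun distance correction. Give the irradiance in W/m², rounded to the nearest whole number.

367 W/m²

Hour angle H = 15° × (8.5 − 12) = -52.50°.
cos θ_z = sin φ sin δ + cos φ cos δ cos H = (0.7373)(-0.1822) + (0.6756)(0.9833)(0.6088) = 0.2701.
Top-of-atmosphere irradiance = S₀ cos θ_z = 1360 × 0.2701 = 367.34 W/m².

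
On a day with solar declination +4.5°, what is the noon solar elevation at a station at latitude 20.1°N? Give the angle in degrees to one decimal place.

At local solar noon the hour angle is zero, so the elevation is 90° − |φ − δ| = 90° − |20.1° − (4.5°)| = 90° − 15.6° = 74.4°.

74.4°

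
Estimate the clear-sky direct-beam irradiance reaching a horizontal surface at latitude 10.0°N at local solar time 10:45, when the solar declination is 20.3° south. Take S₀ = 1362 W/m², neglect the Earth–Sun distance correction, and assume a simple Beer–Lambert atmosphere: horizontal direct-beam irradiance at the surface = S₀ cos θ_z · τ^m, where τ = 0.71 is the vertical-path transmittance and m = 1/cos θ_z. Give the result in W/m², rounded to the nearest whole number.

Hour angle H = 15° × (10.75 − 12) = -18.75°.
With φ = 10.0°, δ = -20.3°, H = -18.75°: sin φ sin δ = -0.0602, cos φ cos δ cos H = 0.8746, so cos θ_z = 0.8144.
Air mass m = 1/cos θ_z = 1/0.8144 = 1.228; τ^m = 0.71^1.228 = 0.6567.
Surface direct beam = 1362 × 0.8144 × 0.6567 = 728.42 W/m².

728 W/m²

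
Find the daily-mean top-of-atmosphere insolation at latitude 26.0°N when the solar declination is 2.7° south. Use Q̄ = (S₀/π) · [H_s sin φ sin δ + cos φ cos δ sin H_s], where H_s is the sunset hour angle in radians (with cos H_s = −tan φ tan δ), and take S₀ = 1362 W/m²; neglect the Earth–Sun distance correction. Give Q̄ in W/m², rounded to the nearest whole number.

The sunset hour angle satisfies cos H_s = −tan φ tan δ = 0.0230, giving H_s = 88.68°. In radians, H_s = 1.5478.
H_s sin φ sin δ = 1.5478 × 0.4384 × -0.0471 = -0.0320.
cos φ cos δ sin H_s = 0.8988 × 0.9989 × 0.9997 = 0.8975.
Q̄ = (1362/π) × (-0.0320 + 0.8975) = 433.54 × 0.8655 = 375.23 W/m².

375 W/m²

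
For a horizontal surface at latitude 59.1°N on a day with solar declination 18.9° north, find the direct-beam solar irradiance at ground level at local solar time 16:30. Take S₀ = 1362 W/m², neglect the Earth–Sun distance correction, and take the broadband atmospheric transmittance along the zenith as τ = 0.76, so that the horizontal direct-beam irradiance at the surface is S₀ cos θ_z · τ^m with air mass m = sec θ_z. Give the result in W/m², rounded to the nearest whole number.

Hour angle H = 15° × (16.5 − 12) = 67.50°.
cos θ_z = sin φ sin δ + cos φ cos δ cos H = (0.8581)(0.3239) + (0.5135)(0.9461)(0.3827) = 0.4639.
Air mass m = 1/cos θ_z = 1/0.4639 = 2.156; τ^m = 0.76^2.156 = 0.5534.
Surface direct beam = 1362 × 0.4639 × 0.5534 = 349.66 W/m².

350 W/m²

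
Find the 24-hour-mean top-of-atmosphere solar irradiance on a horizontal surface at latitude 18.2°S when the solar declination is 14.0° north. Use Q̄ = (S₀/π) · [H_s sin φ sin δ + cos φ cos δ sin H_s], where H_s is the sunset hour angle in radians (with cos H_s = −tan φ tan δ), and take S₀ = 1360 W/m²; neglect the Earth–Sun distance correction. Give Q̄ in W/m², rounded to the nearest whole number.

−tan φ tan δ = −(-0.3288)(0.2493) = 0.0820; H_s = arccos(0.0820) = 85.30°. In radians, H_s = 1.4888.
H_s sin φ sin δ = 1.4888 × -0.3123 × 0.2419 = -0.1125.
cos φ cos δ sin H_s = 0.9500 × 0.9703 × 0.9966 = 0.9187.
Q̄ = (1360/π) × (-0.1125 + 0.9187) = 432.90 × 0.8062 = 349.00 W/m².

349 W/m²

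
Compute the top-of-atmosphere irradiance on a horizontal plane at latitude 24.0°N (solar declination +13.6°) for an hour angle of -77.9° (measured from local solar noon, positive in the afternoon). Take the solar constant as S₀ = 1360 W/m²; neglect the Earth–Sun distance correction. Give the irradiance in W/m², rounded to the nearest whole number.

383 W/m²

With φ = 24.0°, δ = 13.6°, H = -77.90°: sin φ sin δ = 0.0956, cos φ cos δ cos H = 0.1861, so cos θ_z = 0.2817.
Top-of-atmosphere irradiance = S₀ cos θ_z = 1360 × 0.2817 = 383.11 W/m².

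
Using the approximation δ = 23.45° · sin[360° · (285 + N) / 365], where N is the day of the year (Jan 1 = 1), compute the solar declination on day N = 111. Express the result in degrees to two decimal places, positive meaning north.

360 × (285 + 111) / 365 = 390.575°; sin(390.575°) = 0.5087.
δ = 23.45 × 0.5087 = 11.929° ≈ +11.93°.

+11.93°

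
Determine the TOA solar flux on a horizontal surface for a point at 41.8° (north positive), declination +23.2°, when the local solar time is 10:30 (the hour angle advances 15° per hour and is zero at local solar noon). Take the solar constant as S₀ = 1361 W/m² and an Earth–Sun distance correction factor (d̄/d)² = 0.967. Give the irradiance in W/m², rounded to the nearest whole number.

Hour angle H = 15° × (10.5 − 12) = -22.50°.
With φ = 41.8°, δ = 23.2°, H = -22.50°: sin φ sin δ = 0.2626, cos φ cos δ cos H = 0.6330, so cos θ_z = 0.8956.
Top-of-atmosphere irradiance = S₀ (d̄/d)² cos θ_z = 1361 × 0.967 × 0.8956 = 1178.69 W/m².

1179 W/m²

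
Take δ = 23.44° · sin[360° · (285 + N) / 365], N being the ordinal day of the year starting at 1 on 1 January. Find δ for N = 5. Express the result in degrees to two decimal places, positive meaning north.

-22.53°

360 × (285 + 5) / 365 = 286.027°; sin(286.027°) = -0.9611.
δ = 23.44 × -0.9611 = -22.528° ≈ -22.53°.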